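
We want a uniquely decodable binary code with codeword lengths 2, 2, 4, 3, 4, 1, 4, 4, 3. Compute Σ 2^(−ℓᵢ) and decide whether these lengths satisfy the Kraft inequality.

1.5; no

With common denominator 2^4 = 16: Σ 2^(−ℓᵢ) = 4/16 + 4/16 + 1/16 + 2/16 + 1/16 + 8/16 + 1/16 + 1/16 + 2/16 = 24/16 = 1.5.
Kraft's inequality requires Σ ≤ 1; here Σ = 1.5 > 1, so no such prefix code exists.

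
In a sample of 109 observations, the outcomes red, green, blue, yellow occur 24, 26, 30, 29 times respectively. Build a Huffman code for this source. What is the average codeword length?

Probabilities are the counts divided by 109.
Repeatedly combine the two least-probable nodes; the expected code length is the sum of the merged weights.
merge 24/109 + 26/109 → 50/109
merge 29/109 + 30/109 → 59/109
merge 50/109 + 59/109 → 1
L = 50/109 + 59/109 + 1 = 2 bits/symbol.

2 bits/symbol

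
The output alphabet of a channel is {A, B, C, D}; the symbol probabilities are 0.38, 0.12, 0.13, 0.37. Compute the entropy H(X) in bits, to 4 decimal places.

1.8109 bits

H = −Σ pᵢ log₂ pᵢ.
−0.38·log₂(0.38) = 0.5305
−0.12·log₂(0.12) = 0.3671
−0.13·log₂(0.13) = 0.3826
−0.37·log₂(0.37) = 0.5307
Sum ≈ 1.8109 → 1.8109 bits.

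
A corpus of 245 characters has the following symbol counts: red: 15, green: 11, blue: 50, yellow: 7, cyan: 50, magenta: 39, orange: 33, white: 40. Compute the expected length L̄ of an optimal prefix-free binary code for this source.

Probabilities are the counts divided by 245.
Repeatedly combine the two least-probable nodes; the expected code length is the sum of the merged weights.
merge 1/35 + 11/245 → 18/245
merge 3/49 + 18/245 → 33/245
merge 33/245 + 33/245 → 66/245
merge 39/245 + 8/49 → 79/245
merge 10/49 + 10/49 → 20/49
merge 66/245 + 79/245 → 29/49
merge 20/49 + 29/49 → 1
L = 18/245 + 33/245 + 66/245 + 79/245 + 20/49 + 29/49 + 1 = 14/5 = 2.8 bits/symbol.

2.8 bits/symbol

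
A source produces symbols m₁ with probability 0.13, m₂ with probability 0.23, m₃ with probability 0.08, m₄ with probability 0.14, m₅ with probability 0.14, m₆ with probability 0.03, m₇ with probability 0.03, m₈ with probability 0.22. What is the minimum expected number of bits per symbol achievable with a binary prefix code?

2.75 bits/symbol

Repeatedly combine the two least-probable nodes; the expected code length is the sum of the merged weights.
merge 3/100 + 3/100 → 3/50
merge 3/50 + 2/25 → 7/50
merge 13/100 + 7/50 → 27/100
merge 7/50 + 7/50 → 7/25
merge 11/50 + 23/100 → 9/20
merge 27/100 + 7/25 → 11/20
merge 9/20 + 11/20 → 1
L = 3/50 + 7/50 + 27/100 + 7/25 + 9/20 + 11/20 + 1 = 11/4 = 2.75 bits/symbol.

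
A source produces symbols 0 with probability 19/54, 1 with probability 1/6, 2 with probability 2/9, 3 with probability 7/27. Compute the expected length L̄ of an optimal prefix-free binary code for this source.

2 bits/symbol

Repeatedly combine the two least-probable nodes; the expected code length is the sum of the merged weights.
merge 1/6 + 2/9 → 7/18
merge 7/27 + 19/54 → 11/18
merge 7/18 + 11/18 → 1
L = 7/18 + 11/18 + 1 = 2 bits/symbol.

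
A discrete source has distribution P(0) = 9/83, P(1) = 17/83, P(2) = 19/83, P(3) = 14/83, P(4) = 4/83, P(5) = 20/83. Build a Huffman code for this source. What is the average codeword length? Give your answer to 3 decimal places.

2.482 bits/symbol

Repeatedly combine the two least-probable nodes; the expected code length is the sum of the merged weights.
merge 4/83 + 9/83 → 13/83
merge 13/83 + 14/83 → 27/83
merge 17/83 + 19/83 → 36/83
merge 20/83 + 27/83 → 47/83
merge 36/83 + 47/83 → 1
L = 13/83 + 27/83 + 36/83 + 47/83 + 1 = 206/83 ≈ 2.482 bits/symbol.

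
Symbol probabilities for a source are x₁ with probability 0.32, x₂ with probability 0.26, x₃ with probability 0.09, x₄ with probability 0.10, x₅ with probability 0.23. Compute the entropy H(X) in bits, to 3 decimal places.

H = −Σ pᵢ log₂ pᵢ.
−0.32·log₂(0.32) = 0.5260
−0.26·log₂(0.26) = 0.5053
−0.09·log₂(0.09) = 0.3127
−0.10·log₂(0.10) = 0.3322
−0.23·log₂(0.23) = 0.4877
Sum ≈ 2.1638 → 2.164 bits.

2.164 bits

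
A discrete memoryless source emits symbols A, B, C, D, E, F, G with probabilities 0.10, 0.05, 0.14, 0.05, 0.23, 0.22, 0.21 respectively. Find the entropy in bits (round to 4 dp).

H = −Σ pᵢ log₂ pᵢ.
−0.10·log₂(0.10) = 0.3322
−0.05·log₂(0.05) = 0.2161
−0.14·log₂(0.14) = 0.3971
−0.05·log₂(0.05) = 0.2161
−0.23·log₂(0.23) = 0.4877
−0.22·log₂(0.22) = 0.4806
−0.21·log₂(0.21) = 0.4728
Sum ≈ 2.6026 → 2.6026 bits.

2.6026 bits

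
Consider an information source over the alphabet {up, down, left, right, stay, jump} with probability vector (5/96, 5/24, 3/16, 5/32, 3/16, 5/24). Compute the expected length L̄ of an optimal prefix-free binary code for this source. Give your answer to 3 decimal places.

2.583 bits/symbol

Repeatedly combine the two least-probable nodes; the expected code length is the sum of the merged weights.
merge 5/96 + 5/32 → 5/24
merge 3/16 + 3/16 → 3/8
merge 5/24 + 5/24 → 5/12
merge 5/24 + 3/8 → 7/12
merge 5/12 + 7/12 → 1
L = 5/24 + 3/8 + 5/12 + 7/12 + 1 = 31/12 ≈ 2.583 bits/symbol.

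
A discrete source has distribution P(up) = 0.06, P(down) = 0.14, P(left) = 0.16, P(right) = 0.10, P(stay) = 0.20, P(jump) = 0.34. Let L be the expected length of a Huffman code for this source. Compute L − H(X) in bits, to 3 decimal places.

Entropy H = −Σ p log₂ p ≈ 2.3894 bits.
Huffman merges: 3/50+1/10→4/25; 7/50+4/25→3/10; 4/25+1/5→9/25; 3/10+17/50→16/25; 9/25+16/25→1. L = 123/50 ≈ 2.4600.
L − H = 2.4600 − 2.3894 = 0.071 bits.

0.071 bits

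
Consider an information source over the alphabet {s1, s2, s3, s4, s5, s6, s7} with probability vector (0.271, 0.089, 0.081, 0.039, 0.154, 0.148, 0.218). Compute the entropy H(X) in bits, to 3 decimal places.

2.600 bits

H = −Σ pᵢ log₂ pᵢ.
−0.271·log₂(0.271) = 0.5105
−0.089·log₂(0.089) = 0.3106
−0.081·log₂(0.081) = 0.2937
−0.039·log₂(0.039) = 0.1825
−0.154·log₂(0.154) = 0.4156
−0.148·log₂(0.148) = 0.4079
−0.218·log₂(0.218) = 0.4791
Sum ≈ 2.6000 → 2.600 bits.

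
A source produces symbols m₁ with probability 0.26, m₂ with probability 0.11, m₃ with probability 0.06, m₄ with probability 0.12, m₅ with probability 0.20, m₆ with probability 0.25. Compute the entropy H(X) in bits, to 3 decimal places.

H = −Σ pᵢ log₂ pᵢ.
−0.26·log₂(0.26) = 0.5053
−0.11·log₂(0.11) = 0.3503
−0.06·log₂(0.06) = 0.2435
−0.12·log₂(0.12) = 0.3671
−0.20·log₂(0.20) = 0.4644
−0.25·log₂(0.25) = 0.5000
Sum ≈ 2.4306 → 2.431 bits.

2.431 bits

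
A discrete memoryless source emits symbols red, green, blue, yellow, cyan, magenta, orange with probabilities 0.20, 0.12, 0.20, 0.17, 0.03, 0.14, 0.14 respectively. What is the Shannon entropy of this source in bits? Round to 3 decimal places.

2.676 bits

H = −Σ pᵢ log₂ pᵢ.
−0.20·log₂(0.20) = 0.4644
−0.12·log₂(0.12) = 0.3671
−0.20·log₂(0.20) = 0.4644
−0.17·log₂(0.17) = 0.4346
−0.03·log₂(0.03) = 0.1518
−0.14·log₂(0.14) = 0.3971
−0.14·log₂(0.14) = 0.3971
Sum ≈ 2.6764 → 2.676 bits.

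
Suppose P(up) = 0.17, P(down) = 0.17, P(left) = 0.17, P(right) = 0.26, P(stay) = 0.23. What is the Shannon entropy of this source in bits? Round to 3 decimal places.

H = −Σ pᵢ log₂ pᵢ.
−0.17·log₂(0.17) = 0.4346
−0.17·log₂(0.17) = 0.4346
−0.17·log₂(0.17) = 0.4346
−0.26·log₂(0.26) = 0.5053
−0.23·log₂(0.23) = 0.4877
Sum ≈ 2.2967 → 2.297 bits.

2.297 bits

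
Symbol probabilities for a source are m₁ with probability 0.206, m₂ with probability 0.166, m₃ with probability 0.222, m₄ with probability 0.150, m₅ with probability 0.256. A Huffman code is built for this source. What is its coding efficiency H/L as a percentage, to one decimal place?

Entropy H = −Σ p log₂ p ≈ 2.2954 bits.
Huffman merges: 3/20+83/500→79/250; 103/500+111/500→107/250; 32/125+79/250→143/250; 107/250+143/250→1. L = 579/250 ≈ 2.3160.
Efficiency = H/L = 2.2954/2.3160 = 99.1%.

99.1%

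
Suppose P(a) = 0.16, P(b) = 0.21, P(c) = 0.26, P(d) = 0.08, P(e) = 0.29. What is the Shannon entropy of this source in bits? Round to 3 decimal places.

H = −Σ pᵢ log₂ pᵢ.
−0.16·log₂(0.16) = 0.4230
−0.21·log₂(0.21) = 0.4728
−0.26·log₂(0.26) = 0.5053
−0.08·log₂(0.08) = 0.2915
−0.29·log₂(0.29) = 0.5179
Sum ≈ 2.2105 → 2.211 bits.

2.211 bits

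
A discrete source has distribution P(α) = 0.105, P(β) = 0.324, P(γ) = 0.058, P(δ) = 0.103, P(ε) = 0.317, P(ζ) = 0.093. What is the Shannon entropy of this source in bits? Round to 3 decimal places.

H = −Σ pᵢ log₂ pᵢ.
−0.105·log₂(0.105) = 0.3414
−0.324·log₂(0.324) = 0.5268
−0.058·log₂(0.058) = 0.2383
−0.103·log₂(0.103) = 0.3378
−0.317·log₂(0.317) = 0.5254
−0.093·log₂(0.093) = 0.3187
Sum ≈ 2.2883 → 2.288 bits.

2.288 bits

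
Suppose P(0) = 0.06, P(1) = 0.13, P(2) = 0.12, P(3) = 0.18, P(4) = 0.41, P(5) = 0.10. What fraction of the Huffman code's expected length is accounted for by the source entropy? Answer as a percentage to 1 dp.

Entropy H = −Σ p log₂ p ≈ 2.2981 bits.
Huffman merges: 3/50+1/10→4/25; 3/25+13/100→1/4; 4/25+9/50→17/50; 1/4+17/50→59/100; 41/100+59/100→1. L = 117/50 ≈ 2.3400.
Efficiency = H/L = 2.2981/2.3400 = 98.2%.

98.2%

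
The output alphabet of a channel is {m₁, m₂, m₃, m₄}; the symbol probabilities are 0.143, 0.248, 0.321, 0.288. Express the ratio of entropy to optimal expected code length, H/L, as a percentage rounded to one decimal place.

Entropy H = −Σ p log₂ p ≈ 1.9436 bits.
Huffman merges: 143/1000+31/125→391/1000; 36/125+321/1000→609/1000; 391/1000+609/1000→1. L = 2 ≈ 2.0000.
Efficiency = H/L = 1.9436/2.0000 = 97.2%.

97.2%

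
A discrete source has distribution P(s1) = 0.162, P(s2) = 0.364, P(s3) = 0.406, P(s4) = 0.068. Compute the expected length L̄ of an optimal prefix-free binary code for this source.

1.824 bits/symbol

Repeatedly combine the two least-probable nodes; the expected code length is the sum of the merged weights.
merge 17/250 + 81/500 → 23/100
merge 23/100 + 91/250 → 297/500
merge 203/500 + 297/500 → 1
L = 23/100 + 297/500 + 1 = 228/125 = 1.824 bits/symbol.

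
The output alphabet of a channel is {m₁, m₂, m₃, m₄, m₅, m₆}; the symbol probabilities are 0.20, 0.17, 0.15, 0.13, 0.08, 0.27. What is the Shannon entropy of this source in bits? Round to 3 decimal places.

2.494 bits

H = −Σ pᵢ log₂ pᵢ.
−0.20·log₂(0.20) = 0.4644
−0.17·log₂(0.17) = 0.4346
−0.15·log₂(0.15) = 0.4105
−0.13·log₂(0.13) = 0.3826
−0.08·log₂(0.08) = 0.2915
−0.27·log₂(0.27) = 0.5100
Sum ≈ 2.4937 → 2.494 bits.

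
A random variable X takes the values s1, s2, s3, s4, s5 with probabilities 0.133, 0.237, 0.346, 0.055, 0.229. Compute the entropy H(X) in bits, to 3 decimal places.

H = −Σ pᵢ log₂ pᵢ.
−0.133·log₂(0.133) = 0.3871
−0.237·log₂(0.237) = 0.4923
−0.346·log₂(0.346) = 0.5298
−0.055·log₂(0.055) = 0.2301
−0.229·log₂(0.229) = 0.4870
Sum ≈ 2.1263 → 2.126 bits.

2.126 bits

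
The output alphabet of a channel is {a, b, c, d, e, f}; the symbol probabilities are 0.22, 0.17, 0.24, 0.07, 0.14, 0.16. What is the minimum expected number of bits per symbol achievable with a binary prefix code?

2.54 bits/symbol

Repeatedly combine the two least-probable nodes; the expected code length is the sum of the merged weights.
merge 7/100 + 7/50 → 21/100
merge 4/25 + 17/100 → 33/100
merge 21/100 + 11/50 → 43/100
merge 6/25 + 33/100 → 57/100
merge 43/100 + 57/100 → 1
L = 21/100 + 33/100 + 43/100 + 57/100 + 1 = 127/50 = 2.54 bits/symbol.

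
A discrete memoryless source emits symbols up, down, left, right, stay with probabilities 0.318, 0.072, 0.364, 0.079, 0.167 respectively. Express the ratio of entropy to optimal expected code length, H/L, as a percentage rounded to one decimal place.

Entropy H = −Σ p log₂ p ≈ 2.0501 bits.
Huffman merges: 9/125+79/1000→151/1000; 151/1000+167/1000→159/500; 159/500+159/500→159/250; 91/250+159/250→1. L = 421/200 ≈ 2.1050.
Efficiency = H/L = 2.0501/2.1050 = 97.4%.

97.4%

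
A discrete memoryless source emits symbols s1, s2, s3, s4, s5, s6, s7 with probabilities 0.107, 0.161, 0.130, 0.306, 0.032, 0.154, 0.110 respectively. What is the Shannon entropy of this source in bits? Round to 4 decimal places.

H = −Σ pᵢ log₂ pᵢ.
−0.107·log₂(0.107) = 0.3450
−0.161·log₂(0.161) = 0.4242
−0.130·log₂(0.130) = 0.3826
−0.306·log₂(0.306) = 0.5228
−0.032·log₂(0.032) = 0.1589
−0.154·log₂(0.154) = 0.4156
−0.110·log₂(0.110) = 0.3503
Sum ≈ 2.5995 → 2.5995 bits.

2.5995 bits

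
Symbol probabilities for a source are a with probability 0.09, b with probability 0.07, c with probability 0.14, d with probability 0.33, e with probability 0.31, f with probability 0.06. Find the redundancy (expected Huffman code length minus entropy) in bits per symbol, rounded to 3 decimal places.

0.077 bits

Entropy H = −Σ p log₂ p ≈ 2.2735 bits.
Huffman merges: 3/50+7/100→13/100; 9/100+13/100→11/50; 7/50+11/50→9/25; 31/100+33/100→16/25; 9/25+16/25→1. L = 47/20 ≈ 2.3500.
L − H = 2.3500 − 2.2735 = 0.077 bits.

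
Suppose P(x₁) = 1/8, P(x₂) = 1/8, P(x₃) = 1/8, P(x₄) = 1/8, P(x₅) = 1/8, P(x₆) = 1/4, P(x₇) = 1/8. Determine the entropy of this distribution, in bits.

Each probability is a power of 1/2, so log₂(1/p) is an integer.
H = Σ p·log₂(1/p) = 1/8·3 + 1/8·3 + 1/8·3 + 1/8·3 + 1/8·3 + 1/4·2 + 1/8·3 = 2.75 bits.

2.75 bits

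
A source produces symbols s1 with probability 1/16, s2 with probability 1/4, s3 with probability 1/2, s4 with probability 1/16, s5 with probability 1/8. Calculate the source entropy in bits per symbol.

Each probability is a power of 1/2, so log₂(1/p) is an integer.
H = Σ p·log₂(1/p) = 1/16·4 + 1/4·2 + 1/2·1 + 1/16·4 + 1/8·3 = 1.875 bits.

1.875 bits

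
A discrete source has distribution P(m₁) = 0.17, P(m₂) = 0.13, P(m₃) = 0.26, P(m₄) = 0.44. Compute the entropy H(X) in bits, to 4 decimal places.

1.8437 bits

H = −Σ pᵢ log₂ pᵢ.
−0.17·log₂(0.17) = 0.4346
−0.13·log₂(0.13) = 0.3826
−0.26·log₂(0.26) = 0.5053
−0.44·log₂(0.44) = 0.5211
Sum ≈ 1.8437 → 1.8437 bits.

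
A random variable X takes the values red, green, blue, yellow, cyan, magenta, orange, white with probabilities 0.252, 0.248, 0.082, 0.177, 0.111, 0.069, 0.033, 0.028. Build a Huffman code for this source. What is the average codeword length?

Repeatedly combine the two least-probable nodes; the expected code length is the sum of the merged weights.
merge 7/250 + 33/1000 → 61/1000
merge 61/1000 + 69/1000 → 13/100
merge 41/500 + 111/1000 → 193/1000
merge 13/100 + 177/1000 → 307/1000
merge 193/1000 + 31/125 → 441/1000
merge 63/250 + 307/1000 → 559/1000
merge 441/1000 + 559/1000 → 1
L = 61/1000 + 13/100 + 193/1000 + 307/1000 + 441/1000 + 559/1000 + 1 = 2691/1000 = 2.691 bits/symbol.

2.691 bits/symbol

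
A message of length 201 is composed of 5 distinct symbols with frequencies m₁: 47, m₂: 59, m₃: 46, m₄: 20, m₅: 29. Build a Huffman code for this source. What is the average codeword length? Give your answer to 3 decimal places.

2.244 bits/symbol

Probabilities are the counts divided by 201.
Repeatedly combine the two least-probable nodes; the expected code length is the sum of the merged weights.
merge 20/201 + 29/201 → 49/201
merge 46/201 + 47/201 → 31/67
merge 49/201 + 59/201 → 36/67
merge 31/67 + 36/67 → 1
L = 49/201 + 31/67 + 36/67 + 1 = 451/201 ≈ 2.244 bits/symbol.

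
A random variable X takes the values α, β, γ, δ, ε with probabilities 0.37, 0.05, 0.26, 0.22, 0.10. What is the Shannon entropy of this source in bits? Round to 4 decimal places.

2.0649 bits

H = −Σ pᵢ log₂ pᵢ.
−0.37·log₂(0.37) = 0.5307
−0.05·log₂(0.05) = 0.2161
−0.26·log₂(0.26) = 0.5053
−0.22·log₂(0.22) = 0.4806
−0.10·log₂(0.10) = 0.3322
Sum ≈ 2.0649 → 2.0649 bits.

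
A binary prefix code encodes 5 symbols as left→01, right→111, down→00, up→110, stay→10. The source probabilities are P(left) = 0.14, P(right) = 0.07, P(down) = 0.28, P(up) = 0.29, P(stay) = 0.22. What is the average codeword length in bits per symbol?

L̄ = Σ pᵢ·ℓᵢ = 0.14·2 + 0.07·3 + 0.28·2 + 0.29·3 + 0.22·2 = 2.36 bits/symbol.

2.36 bits/symbol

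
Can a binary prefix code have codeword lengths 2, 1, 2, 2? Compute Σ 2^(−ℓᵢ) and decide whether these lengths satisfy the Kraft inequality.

With common denominator 2^2 = 4: Σ 2^(−ℓᵢ) = 1/4 + 2/4 + 1/4 + 1/4 = 5/4 = 1.25.
Kraft's inequality requires Σ ≤ 1; here Σ = 1.25 > 1, so no such prefix code exists.

1.25; no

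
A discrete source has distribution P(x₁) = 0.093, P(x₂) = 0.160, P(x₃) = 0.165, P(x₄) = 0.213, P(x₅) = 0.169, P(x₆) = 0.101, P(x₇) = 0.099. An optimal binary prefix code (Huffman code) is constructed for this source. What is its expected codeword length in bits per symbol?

Repeatedly combine the two least-probable nodes; the expected code length is the sum of the merged weights.
merge 93/1000 + 99/1000 → 24/125
merge 101/1000 + 4/25 → 261/1000
merge 33/200 + 169/1000 → 167/500
merge 24/125 + 213/1000 → 81/200
merge 261/1000 + 167/500 → 119/200
merge 81/200 + 119/200 → 1
L = 24/125 + 261/1000 + 167/500 + 81/200 + 119/200 + 1 = 2787/1000 = 2.787 bits/symbol.

2.787 bits/symbol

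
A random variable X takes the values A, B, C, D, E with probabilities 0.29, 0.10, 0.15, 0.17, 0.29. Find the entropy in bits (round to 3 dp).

2.213 bits

H = −Σ pᵢ log₂ pᵢ.
−0.29·log₂(0.29) = 0.5179
−0.10·log₂(0.10) = 0.3322
−0.15·log₂(0.15) = 0.4105
−0.17·log₂(0.17) = 0.4346
−0.29·log₂(0.29) = 0.5179
Sum ≈ 2.2131 → 2.213 bits.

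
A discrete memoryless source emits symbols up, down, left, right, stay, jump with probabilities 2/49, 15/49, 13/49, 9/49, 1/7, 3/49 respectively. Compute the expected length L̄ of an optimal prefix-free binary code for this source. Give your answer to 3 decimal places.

Repeatedly combine the two least-probable nodes; the expected code length is the sum of the merged weights.
merge 2/49 + 3/49 → 5/49
merge 5/49 + 1/7 → 12/49
merge 9/49 + 12/49 → 3/7
merge 13/49 + 15/49 → 4/7
merge 3/7 + 4/7 → 1
L = 5/49 + 12/49 + 3/7 + 4/7 + 1 = 115/49 ≈ 2.347 bits/symbol.

2.347 bits/symbol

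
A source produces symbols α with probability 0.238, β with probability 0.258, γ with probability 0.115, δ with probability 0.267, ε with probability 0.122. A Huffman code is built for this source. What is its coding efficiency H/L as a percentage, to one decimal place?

Entropy H = −Σ p log₂ p ≈ 2.2349 bits.
Huffman merges: 23/200+61/500→237/1000; 237/1000+119/500→19/40; 129/500+267/1000→21/40; 19/40+21/40→1. L = 2237/1000 ≈ 2.2370.
Efficiency = H/L = 2.2349/2.2370 = 99.9%.

99.9%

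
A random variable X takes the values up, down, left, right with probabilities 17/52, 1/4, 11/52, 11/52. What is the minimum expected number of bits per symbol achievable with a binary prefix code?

2 bits/symbol

Repeatedly combine the two least-probable nodes; the expected code length is the sum of the merged weights.
merge 11/52 + 11/52 → 11/26
merge 1/4 + 17/52 → 15/26
merge 11/26 + 15/26 → 1
L = 11/26 + 15/26 + 1 = 2 bits/symbol.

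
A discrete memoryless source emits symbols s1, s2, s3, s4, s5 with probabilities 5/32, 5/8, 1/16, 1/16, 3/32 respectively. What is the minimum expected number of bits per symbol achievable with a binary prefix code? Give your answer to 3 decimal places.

Repeatedly combine the two least-probable nodes; the expected code length is the sum of the merged weights.
merge 1/16 + 1/16 → 1/8
merge 3/32 + 1/8 → 7/32
merge 5/32 + 7/32 → 3/8
merge 3/8 + 5/8 → 1
L = 1/8 + 7/32 + 3/8 + 1 = 55/32 ≈ 1.719 bits/symbol.

1.719 bits/symbol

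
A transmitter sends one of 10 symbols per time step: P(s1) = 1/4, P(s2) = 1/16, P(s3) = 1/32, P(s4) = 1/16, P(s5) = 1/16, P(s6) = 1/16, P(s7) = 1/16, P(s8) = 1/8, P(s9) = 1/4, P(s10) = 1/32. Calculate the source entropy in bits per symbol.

2.9375 bits

Each probability is a power of 1/2, so log₂(1/p) is an integer.
H = Σ p·log₂(1/p) = 1/4·2 + 1/16·4 + 1/32·5 + 1/16·4 + 1/16·4 + 1/16·4 + 1/16·4 + 1/8·3 + 1/4·2 + 1/32·5 = 2.9375 bits.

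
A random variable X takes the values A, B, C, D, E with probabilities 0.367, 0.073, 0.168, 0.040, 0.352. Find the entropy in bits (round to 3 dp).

H = −Σ pᵢ log₂ pᵢ.
−0.367·log₂(0.367) = 0.5307
−0.073·log₂(0.073) = 0.2756
−0.168·log₂(0.168) = 0.4323
−0.040·log₂(0.040) = 0.1858
−0.352·log₂(0.352) = 0.5302
Sum ≈ 1.9547 → 1.955 bits.

1.955 bits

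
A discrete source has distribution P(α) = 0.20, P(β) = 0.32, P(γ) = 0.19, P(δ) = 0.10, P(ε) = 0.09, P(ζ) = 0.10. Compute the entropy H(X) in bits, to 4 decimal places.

2.4227 bits

H = −Σ pᵢ log₂ pᵢ.
−0.20·log₂(0.20) = 0.4644
−0.32·log₂(0.32) = 0.5260
−0.19·log₂(0.19) = 0.4552
−0.10·log₂(0.10) = 0.3322
−0.09·log₂(0.09) = 0.3127
−0.10·log₂(0.10) = 0.3322
Sum ≈ 2.4227 → 2.4227 bits.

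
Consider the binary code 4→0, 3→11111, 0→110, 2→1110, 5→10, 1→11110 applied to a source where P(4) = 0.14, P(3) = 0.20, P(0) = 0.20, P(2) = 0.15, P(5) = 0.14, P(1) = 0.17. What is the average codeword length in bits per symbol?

L̄ = Σ pᵢ·ℓᵢ = 0.14·1 + 0.20·5 + 0.20·3 + 0.15·4 + 0.14·2 + 0.17·5 = 3.47 bits/symbol.

3.47 bits/symbol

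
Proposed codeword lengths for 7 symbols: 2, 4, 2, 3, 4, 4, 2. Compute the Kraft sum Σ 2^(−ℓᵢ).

With common denominator 2^4 = 16: Σ 2^(−ℓᵢ) = 4/16 + 1/16 + 4/16 + 2/16 + 1/16 + 1/16 + 4/16 = 17/16 = 1.0625.

1.0625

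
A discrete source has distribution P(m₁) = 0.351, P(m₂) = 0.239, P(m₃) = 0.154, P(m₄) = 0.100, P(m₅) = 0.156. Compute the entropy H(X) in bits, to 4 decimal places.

2.1897 bits

H = −Σ pᵢ log₂ pᵢ.
−0.351·log₂(0.351) = 0.5302
−0.239·log₂(0.239) = 0.4935
−0.154·log₂(0.154) = 0.4156
−0.100·log₂(0.100) = 0.3322
−0.156·log₂(0.156) = 0.4181
Sum ≈ 2.1897 → 2.1897 bits.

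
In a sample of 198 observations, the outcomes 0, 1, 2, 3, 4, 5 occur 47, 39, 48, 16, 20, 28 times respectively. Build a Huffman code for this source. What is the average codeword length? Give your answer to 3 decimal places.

2.505 bits/symbol

Probabilities are the counts divided by 198.
Repeatedly combine the two least-probable nodes; the expected code length is the sum of the merged weights.
merge 8/99 + 10/99 → 2/11
merge 14/99 + 2/11 → 32/99
merge 13/66 + 47/198 → 43/99
merge 8/33 + 32/99 → 56/99
merge 43/99 + 56/99 → 1
L = 2/11 + 32/99 + 43/99 + 56/99 + 1 = 248/99 ≈ 2.505 bits/symbol.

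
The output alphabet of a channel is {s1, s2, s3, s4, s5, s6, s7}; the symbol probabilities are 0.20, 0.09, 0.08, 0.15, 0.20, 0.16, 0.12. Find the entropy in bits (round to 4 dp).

2.7336 bits

H = −Σ pᵢ log₂ pᵢ.
−0.20·log₂(0.20) = 0.4644
−0.09·log₂(0.09) = 0.3127
−0.08·log₂(0.08) = 0.2915
−0.15·log₂(0.15) = 0.4105
−0.20·log₂(0.20) = 0.4644
−0.16·log₂(0.16) = 0.4230
−0.12·log₂(0.12) = 0.3671
Sum ≈ 2.7336 → 2.7336 bits.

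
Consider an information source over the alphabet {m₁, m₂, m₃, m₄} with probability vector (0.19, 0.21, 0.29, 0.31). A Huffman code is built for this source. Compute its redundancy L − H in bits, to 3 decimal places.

Entropy H = −Σ p log₂ p ≈ 1.9697 bits.
Huffman merges: 19/100+21/100→2/5; 29/100+31/100→3/5; 2/5+3/5→1. L = 2 ≈ 2.0000.
L − H = 2.0000 − 1.9697 = 0.030 bits.

0.030 bits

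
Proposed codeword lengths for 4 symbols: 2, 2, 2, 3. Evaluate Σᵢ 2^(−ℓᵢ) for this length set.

0.875

With common denominator 2^3 = 8: Σ 2^(−ℓᵢ) = 2/8 + 2/8 + 2/8 + 1/8 = 7/8 = 0.875.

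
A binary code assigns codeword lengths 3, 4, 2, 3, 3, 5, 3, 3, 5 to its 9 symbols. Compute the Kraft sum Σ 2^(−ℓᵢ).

1

With common denominator 2^5 = 32: Σ 2^(−ℓᵢ) = 4/32 + 2/32 + 8/32 + 4/32 + 4/32 + 1/32 + 4/32 + 4/32 + 1/32 = 32/32 = 1.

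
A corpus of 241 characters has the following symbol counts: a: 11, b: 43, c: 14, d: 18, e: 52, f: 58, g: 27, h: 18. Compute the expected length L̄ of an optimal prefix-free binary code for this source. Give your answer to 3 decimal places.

Probabilities are the counts divided by 241.
Repeatedly combine the two least-probable nodes; the expected code length is the sum of the merged weights.
merge 11/241 + 14/241 → 25/241
merge 18/241 + 18/241 → 36/241
merge 25/241 + 27/241 → 52/241
merge 36/241 + 43/241 → 79/241
merge 52/241 + 52/241 → 104/241
merge 58/241 + 79/241 → 137/241
merge 104/241 + 137/241 → 1
L = 25/241 + 36/241 + 52/241 + 79/241 + 104/241 + 137/241 + 1 = 674/241 ≈ 2.797 bits/symbol.

2.797 bits/symbol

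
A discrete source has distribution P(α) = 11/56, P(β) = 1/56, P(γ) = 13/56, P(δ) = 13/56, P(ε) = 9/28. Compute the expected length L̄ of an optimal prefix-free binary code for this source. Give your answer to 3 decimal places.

2.214 bits/symbol

Repeatedly combine the two least-probable nodes; the expected code length is the sum of the merged weights.
merge 1/56 + 11/56 → 3/14
merge 3/14 + 13/56 → 25/56
merge 13/56 + 9/28 → 31/56
merge 25/56 + 31/56 → 1
L = 3/14 + 25/56 + 31/56 + 1 = 31/14 ≈ 2.214 bits/symbol.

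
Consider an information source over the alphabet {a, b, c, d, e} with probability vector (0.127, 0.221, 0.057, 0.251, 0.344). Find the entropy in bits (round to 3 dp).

2.125 bits

H = −Σ pᵢ log₂ pᵢ.
−0.127·log₂(0.127) = 0.3781
−0.221·log₂(0.221) = 0.4813
−0.057·log₂(0.057) = 0.2356
−0.251·log₂(0.251) = 0.5006
−0.344·log₂(0.344) = 0.5296
Sum ≈ 2.1251 → 2.125 bits.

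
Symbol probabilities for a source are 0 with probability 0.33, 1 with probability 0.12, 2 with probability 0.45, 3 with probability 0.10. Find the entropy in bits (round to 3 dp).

H = −Σ pᵢ log₂ pᵢ.
−0.33·log₂(0.33) = 0.5278
−0.12·log₂(0.12) = 0.3671
−0.45·log₂(0.45) = 0.5184
−0.10·log₂(0.10) = 0.3322
Sum ≈ 1.7455 → 1.745 bits.

1.745 bits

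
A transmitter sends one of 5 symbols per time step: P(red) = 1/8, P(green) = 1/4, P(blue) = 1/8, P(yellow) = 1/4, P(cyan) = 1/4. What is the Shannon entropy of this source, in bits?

2.25 bits

Each probability is a power of 1/2, so log₂(1/p) is an integer.
H = Σ p·log₂(1/p) = 1/8·3 + 1/4·2 + 1/8·3 + 1/4·2 + 1/4·2 = 2.25 bits.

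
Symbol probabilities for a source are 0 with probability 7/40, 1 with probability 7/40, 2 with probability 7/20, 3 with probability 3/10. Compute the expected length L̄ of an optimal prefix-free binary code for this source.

Repeatedly combine the two least-probable nodes; the expected code length is the sum of the merged weights.
merge 7/40 + 7/40 → 7/20
merge 3/10 + 7/20 → 13/20
merge 7/20 + 13/20 → 1
L = 7/20 + 13/20 + 1 = 2 bits/symbol.

2 bits/symbol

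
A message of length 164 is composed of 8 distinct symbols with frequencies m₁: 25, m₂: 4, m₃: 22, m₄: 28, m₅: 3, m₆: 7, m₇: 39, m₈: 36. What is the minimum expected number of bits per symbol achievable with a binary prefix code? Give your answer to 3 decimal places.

2.671 bits/symbol

Probabilities are the counts divided by 164.
Repeatedly combine the two least-probable nodes; the expected code length is the sum of the merged weights.
merge 3/164 + 1/41 → 7/164
merge 7/164 + 7/164 → 7/82
merge 7/82 + 11/82 → 9/41
merge 25/164 + 7/41 → 53/164
merge 9/41 + 9/41 → 18/41
merge 39/164 + 53/164 → 23/41
merge 18/41 + 23/41 → 1
L = 7/164 + 7/82 + 9/41 + 53/164 + 18/41 + 23/41 + 1 = 219/82 ≈ 2.671 bits/symbol.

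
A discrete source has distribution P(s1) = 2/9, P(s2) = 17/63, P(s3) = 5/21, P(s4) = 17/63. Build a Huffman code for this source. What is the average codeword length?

2 bits/symbol

Repeatedly combine the two least-probable nodes; the expected code length is the sum of the merged weights.
merge 2/9 + 5/21 → 29/63
merge 17/63 + 17/63 → 34/63
merge 29/63 + 34/63 → 1
L = 29/63 + 34/63 + 1 = 2 bits/symbol.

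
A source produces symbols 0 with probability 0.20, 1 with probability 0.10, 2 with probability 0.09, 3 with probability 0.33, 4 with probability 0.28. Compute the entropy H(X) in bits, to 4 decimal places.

H = −Σ pᵢ log₂ pᵢ.
−0.20·log₂(0.20) = 0.4644
−0.10·log₂(0.10) = 0.3322
−0.09·log₂(0.09) = 0.3127
−0.33·log₂(0.33) = 0.5278
−0.28·log₂(0.28) = 0.5142
Sum ≈ 2.1513 → 2.1513 bits.

2.1513 bits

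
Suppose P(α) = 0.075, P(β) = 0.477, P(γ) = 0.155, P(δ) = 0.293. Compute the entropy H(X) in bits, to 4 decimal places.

1.7255 bits

H = −Σ pᵢ log₂ pᵢ.
−0.075·log₂(0.075) = 0.2803
−0.477·log₂(0.477) = 0.5094
−0.155·log₂(0.155) = 0.4169
−0.293·log₂(0.293) = 0.5189
Sum ≈ 1.7255 → 1.7255 bits.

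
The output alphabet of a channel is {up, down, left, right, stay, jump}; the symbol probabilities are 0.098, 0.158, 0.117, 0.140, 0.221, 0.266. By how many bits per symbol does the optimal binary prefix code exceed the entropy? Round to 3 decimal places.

0.015 bits

Entropy H = −Σ p log₂ p ≈ 2.4978 bits.
Huffman merges: 49/500+117/1000→43/200; 7/50+79/500→149/500; 43/200+221/1000→109/250; 133/500+149/500→141/250; 109/250+141/250→1. L = 2513/1000 ≈ 2.5130.
L − H = 2.5130 − 2.4978 = 0.015 bits.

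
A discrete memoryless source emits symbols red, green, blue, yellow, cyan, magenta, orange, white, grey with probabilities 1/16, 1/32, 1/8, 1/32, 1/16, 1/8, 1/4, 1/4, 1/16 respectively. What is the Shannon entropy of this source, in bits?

Each probability is a power of 1/2, so log₂(1/p) is an integer.
H = Σ p·log₂(1/p) = 1/16·4 + 1/32·5 + 1/8·3 + 1/32·5 + 1/16·4 + 1/8·3 + 1/4·2 + 1/4·2 + 1/16·4 = 2.8125 bits.

2.8125 bits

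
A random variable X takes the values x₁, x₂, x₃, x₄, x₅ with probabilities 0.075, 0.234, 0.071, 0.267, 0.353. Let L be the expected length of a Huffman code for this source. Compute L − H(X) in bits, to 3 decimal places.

0.066 bits

Entropy H = −Σ p log₂ p ≈ 2.0805 bits.
Huffman merges: 71/1000+3/40→73/500; 73/500+117/500→19/50; 267/1000+353/1000→31/50; 19/50+31/50→1. L = 1073/500 ≈ 2.1460.
L − H = 2.1460 − 2.0805 = 0.066 bits.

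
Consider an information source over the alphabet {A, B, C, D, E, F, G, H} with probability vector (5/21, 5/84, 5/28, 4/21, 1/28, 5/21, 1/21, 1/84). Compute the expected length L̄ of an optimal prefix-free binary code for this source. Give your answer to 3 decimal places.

Repeatedly combine the two least-probable nodes; the expected code length is the sum of the merged weights.
merge 1/84 + 1/28 → 1/21
merge 1/21 + 1/21 → 2/21
merge 5/84 + 2/21 → 13/84
merge 13/84 + 5/28 → 1/3
merge 4/21 + 5/21 → 3/7
merge 5/21 + 1/3 → 4/7
merge 3/7 + 4/7 → 1
L = 1/21 + 2/21 + 13/84 + 1/3 + 3/7 + 4/7 + 1 = 221/84 ≈ 2.631 bits/symbol.

2.631 bits/symbol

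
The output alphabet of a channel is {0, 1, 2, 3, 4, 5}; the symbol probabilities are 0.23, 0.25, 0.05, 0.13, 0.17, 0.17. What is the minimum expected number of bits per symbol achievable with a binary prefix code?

Repeatedly combine the two least-probable nodes; the expected code length is the sum of the merged weights.
merge 1/20 + 13/100 → 9/50
merge 17/100 + 17/100 → 17/50
merge 9/50 + 23/100 → 41/100
merge 1/4 + 17/50 → 59/100
merge 41/100 + 59/100 → 1
L = 9/50 + 17/50 + 41/100 + 59/100 + 1 = 63/25 = 2.52 bits/symbol.

2.52 bits/symbol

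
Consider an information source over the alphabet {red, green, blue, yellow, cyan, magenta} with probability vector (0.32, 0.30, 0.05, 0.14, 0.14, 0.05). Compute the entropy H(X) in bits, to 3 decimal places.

2.274 bits

H = −Σ pᵢ log₂ pᵢ.
−0.32·log₂(0.32) = 0.5260
−0.30·log₂(0.30) = 0.5211
−0.05·log₂(0.05) = 0.2161
−0.14·log₂(0.14) = 0.3971
−0.14·log₂(0.14) = 0.3971
−0.05·log₂(0.05) = 0.2161
Sum ≈ 2.2735 → 2.274 bits.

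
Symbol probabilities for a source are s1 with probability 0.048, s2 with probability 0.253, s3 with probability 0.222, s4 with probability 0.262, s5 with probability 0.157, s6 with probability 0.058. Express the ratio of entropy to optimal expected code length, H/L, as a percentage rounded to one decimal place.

99.5%

Entropy H = −Σ p log₂ p ≈ 2.3579 bits.
Huffman merges: 6/125+29/500→53/500; 53/500+157/1000→263/1000; 111/500+253/1000→19/40; 131/500+263/1000→21/40; 19/40+21/40→1. L = 2369/1000 ≈ 2.3690.
Efficiency = H/L = 2.3579/2.3690 = 99.5%.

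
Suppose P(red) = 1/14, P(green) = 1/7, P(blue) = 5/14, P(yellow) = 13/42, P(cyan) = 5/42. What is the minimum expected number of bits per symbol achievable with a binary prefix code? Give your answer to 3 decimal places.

Repeatedly combine the two least-probable nodes; the expected code length is the sum of the merged weights.
merge 1/14 + 5/42 → 4/21
merge 1/7 + 4/21 → 1/3
merge 13/42 + 1/3 → 9/14
merge 5/14 + 9/14 → 1
L = 4/21 + 1/3 + 9/14 + 1 = 13/6 ≈ 2.167 bits/symbol.

2.167 bits/symbol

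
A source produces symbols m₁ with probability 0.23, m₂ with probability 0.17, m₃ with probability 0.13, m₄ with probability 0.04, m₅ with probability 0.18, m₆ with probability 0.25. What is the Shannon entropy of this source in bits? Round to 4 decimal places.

2.4360 bits

H = −Σ pᵢ log₂ pᵢ.
−0.23·log₂(0.23) = 0.4877
−0.17·log₂(0.17) = 0.4346
−0.13·log₂(0.13) = 0.3826
−0.04·log₂(0.04) = 0.1858
−0.18·log₂(0.18) = 0.4453
−0.25·log₂(0.25) = 0.5000
Sum ≈ 2.4360 → 2.4360 bits.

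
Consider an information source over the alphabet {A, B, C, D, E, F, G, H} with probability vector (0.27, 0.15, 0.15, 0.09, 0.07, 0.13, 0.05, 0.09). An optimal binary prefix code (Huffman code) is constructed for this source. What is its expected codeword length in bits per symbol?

2.85 bits/symbol

Repeatedly combine the two least-probable nodes; the expected code length is the sum of the merged weights.
merge 1/20 + 7/100 → 3/25
merge 9/100 + 9/100 → 9/50
merge 3/25 + 13/100 → 1/4
merge 3/20 + 3/20 → 3/10
merge 9/50 + 1/4 → 43/100
merge 27/100 + 3/10 → 57/100
merge 43/100 + 57/100 → 1
L = 3/25 + 9/50 + 1/4 + 3/10 + 43/100 + 57/100 + 1 = 57/20 = 2.85 bits/symbol.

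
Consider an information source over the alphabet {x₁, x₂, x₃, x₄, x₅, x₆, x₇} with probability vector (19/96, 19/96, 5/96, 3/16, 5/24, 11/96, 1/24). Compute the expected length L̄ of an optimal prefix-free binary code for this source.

Repeatedly combine the two least-probable nodes; the expected code length is the sum of the merged weights.
merge 1/24 + 5/96 → 3/32
merge 3/32 + 11/96 → 5/24
merge 3/16 + 19/96 → 37/96
merge 19/96 + 5/24 → 13/32
merge 5/24 + 37/96 → 19/32
merge 13/32 + 19/32 → 1
L = 3/32 + 5/24 + 37/96 + 13/32 + 19/32 + 1 = 43/16 = 2.6875 bits/symbol.

2.6875 bits/symbol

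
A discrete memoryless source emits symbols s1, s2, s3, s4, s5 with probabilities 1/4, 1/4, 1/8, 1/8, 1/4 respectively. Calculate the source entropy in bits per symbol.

Each probability is a power of 1/2, so log₂(1/p) is an integer.
H = Σ p·log₂(1/p) = 1/4·2 + 1/4·2 + 1/8·3 + 1/8·3 + 1/4·2 = 2.25 bits.

2.25 bits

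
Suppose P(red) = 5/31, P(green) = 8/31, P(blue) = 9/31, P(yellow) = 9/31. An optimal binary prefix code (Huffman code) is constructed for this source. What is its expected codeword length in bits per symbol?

Repeatedly combine the two least-probable nodes; the expected code length is the sum of the merged weights.
merge 5/31 + 8/31 → 13/31
merge 9/31 + 9/31 → 18/31
merge 13/31 + 18/31 → 1
L = 13/31 + 18/31 + 1 = 2 bits/symbol.

2 bits/symbol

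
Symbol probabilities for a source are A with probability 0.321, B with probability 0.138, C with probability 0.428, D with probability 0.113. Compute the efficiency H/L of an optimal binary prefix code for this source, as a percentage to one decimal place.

98.7%

Entropy H = −Σ p log₂ p ≈ 1.8000 bits.
Huffman merges: 113/1000+69/500→251/1000; 251/1000+321/1000→143/250; 107/250+143/250→1. L = 1823/1000 ≈ 1.8230.
Efficiency = H/L = 1.8000/1.8230 = 98.7%.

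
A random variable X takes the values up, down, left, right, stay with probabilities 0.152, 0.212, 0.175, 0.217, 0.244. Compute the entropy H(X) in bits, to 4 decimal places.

H = −Σ pᵢ log₂ pᵢ.
−0.152·log₂(0.152) = 0.4131
−0.212·log₂(0.212) = 0.4744
−0.175·log₂(0.175) = 0.4401
−0.217·log₂(0.217) = 0.4783
−0.244·log₂(0.244) = 0.4966
Sum ≈ 2.3025 → 2.3025 bits.

2.3025 bits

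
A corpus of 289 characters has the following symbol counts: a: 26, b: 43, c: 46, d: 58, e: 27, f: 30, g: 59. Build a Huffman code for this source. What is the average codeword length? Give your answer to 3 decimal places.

2.779 bits/symbol

Probabilities are the counts divided by 289.
Repeatedly combine the two least-probable nodes; the expected code length is the sum of the merged weights.
merge 26/289 + 27/289 → 53/289
merge 30/289 + 43/289 → 73/289
merge 46/289 + 53/289 → 99/289
merge 58/289 + 59/289 → 117/289
merge 73/289 + 99/289 → 172/289
merge 117/289 + 172/289 → 1
L = 53/289 + 73/289 + 99/289 + 117/289 + 172/289 + 1 = 803/289 ≈ 2.779 bits/symbol.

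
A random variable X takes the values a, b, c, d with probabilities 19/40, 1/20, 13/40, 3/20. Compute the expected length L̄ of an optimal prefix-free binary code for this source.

Repeatedly combine the two least-probable nodes; the expected code length is the sum of the merged weights.
merge 1/20 + 3/20 → 1/5
merge 1/5 + 13/40 → 21/40
merge 19/40 + 21/40 → 1
L = 1/5 + 21/40 + 1 = 69/40 = 1.725 bits/symbol.

1.725 bits/symbol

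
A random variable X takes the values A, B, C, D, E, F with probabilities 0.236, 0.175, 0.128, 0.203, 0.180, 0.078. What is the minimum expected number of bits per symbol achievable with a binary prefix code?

2.561 bits/symbol

Repeatedly combine the two least-probable nodes; the expected code length is the sum of the merged weights.
merge 39/500 + 16/125 → 103/500
merge 7/40 + 9/50 → 71/200
merge 203/1000 + 103/500 → 409/1000
merge 59/250 + 71/200 → 591/1000
merge 409/1000 + 591/1000 → 1
L = 103/500 + 71/200 + 409/1000 + 591/1000 + 1 = 2561/1000 = 2.561 bits/symbol.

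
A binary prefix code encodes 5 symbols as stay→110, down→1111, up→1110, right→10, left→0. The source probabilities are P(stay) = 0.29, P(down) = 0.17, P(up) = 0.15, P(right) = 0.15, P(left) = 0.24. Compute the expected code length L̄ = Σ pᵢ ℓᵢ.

L̄ = Σ pᵢ·ℓᵢ = 0.29·3 + 0.17·4 + 0.15·4 + 0.15·2 + 0.24·1 = 2.69 bits/symbol.

2.69 bits/symbol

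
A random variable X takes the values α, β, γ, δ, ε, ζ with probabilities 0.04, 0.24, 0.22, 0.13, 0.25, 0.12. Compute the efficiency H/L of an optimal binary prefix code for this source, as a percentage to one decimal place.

98.4%

Entropy H = −Σ p log₂ p ≈ 2.4102 bits.
Huffman merges: 1/25+3/25→4/25; 13/100+4/25→29/100; 11/50+6/25→23/50; 1/4+29/100→27/50; 23/50+27/50→1. L = 49/20 ≈ 2.4500.
Efficiency = H/L = 2.4102/2.4500 = 98.4%.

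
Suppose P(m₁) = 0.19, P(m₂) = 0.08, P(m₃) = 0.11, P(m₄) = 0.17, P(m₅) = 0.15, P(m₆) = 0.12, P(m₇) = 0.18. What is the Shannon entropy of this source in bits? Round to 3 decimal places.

2.755 bits

H = −Σ pᵢ log₂ pᵢ.
−0.19·log₂(0.19) = 0.4552
−0.08·log₂(0.08) = 0.2915
−0.11·log₂(0.11) = 0.3503
−0.17·log₂(0.17) = 0.4346
−0.15·log₂(0.15) = 0.4105
−0.12·log₂(0.12) = 0.3671
−0.18·log₂(0.18) = 0.4453
Sum ≈ 2.7545 → 2.755 bits.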